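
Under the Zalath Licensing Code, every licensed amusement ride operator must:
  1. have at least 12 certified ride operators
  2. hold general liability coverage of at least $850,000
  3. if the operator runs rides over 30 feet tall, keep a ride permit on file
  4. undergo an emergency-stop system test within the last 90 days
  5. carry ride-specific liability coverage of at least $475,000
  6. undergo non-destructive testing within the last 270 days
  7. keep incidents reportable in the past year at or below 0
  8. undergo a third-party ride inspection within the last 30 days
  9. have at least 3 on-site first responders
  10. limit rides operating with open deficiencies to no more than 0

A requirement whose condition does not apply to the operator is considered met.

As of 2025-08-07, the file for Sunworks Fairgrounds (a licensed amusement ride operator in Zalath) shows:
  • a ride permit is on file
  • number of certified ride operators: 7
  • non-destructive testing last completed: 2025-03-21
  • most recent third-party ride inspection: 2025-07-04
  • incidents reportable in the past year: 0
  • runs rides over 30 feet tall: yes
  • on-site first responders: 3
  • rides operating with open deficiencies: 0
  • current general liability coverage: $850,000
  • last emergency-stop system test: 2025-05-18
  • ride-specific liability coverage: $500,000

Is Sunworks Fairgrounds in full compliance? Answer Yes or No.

No

1. certified ride operators 7 < 12 → not met
2. general liability coverage $850,000 ≥ $850,000 → met
3. condition 'runs rides over 30 feet tall' holds; ride permit present → met
4. emergency-stop system test 81 days ago vs limit 90 → met
5. ride-specific liability coverage $500,000 ≥ $475,000 → met
6. non-destructive testing 139 days ago vs limit 270 → met
7. incidents reportable in the past year 0 ≤ 0 → met
8. third-party ride inspection 34 days ago vs limit 30 → not met
9. on-site first responders 3 ≥ 3 → met
10. rides operating with open deficiencies 0 ≤ 0 → met
Not met: 1, 8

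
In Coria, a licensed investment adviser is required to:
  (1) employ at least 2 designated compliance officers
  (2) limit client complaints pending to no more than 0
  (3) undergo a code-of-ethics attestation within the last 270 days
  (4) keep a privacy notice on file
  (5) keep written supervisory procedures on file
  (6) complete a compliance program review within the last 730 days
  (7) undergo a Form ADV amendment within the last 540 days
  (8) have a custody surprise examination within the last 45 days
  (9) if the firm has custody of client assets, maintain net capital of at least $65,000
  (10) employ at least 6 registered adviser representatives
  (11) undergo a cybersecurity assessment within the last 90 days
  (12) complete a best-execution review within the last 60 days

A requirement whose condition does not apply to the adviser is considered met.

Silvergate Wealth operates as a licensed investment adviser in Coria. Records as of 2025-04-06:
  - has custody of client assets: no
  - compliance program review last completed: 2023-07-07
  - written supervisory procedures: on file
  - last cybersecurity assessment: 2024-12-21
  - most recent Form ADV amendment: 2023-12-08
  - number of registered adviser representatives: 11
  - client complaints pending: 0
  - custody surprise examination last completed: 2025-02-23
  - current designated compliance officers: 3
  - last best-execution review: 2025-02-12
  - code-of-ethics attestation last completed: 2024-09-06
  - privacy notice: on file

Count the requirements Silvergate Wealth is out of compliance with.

1

1. designated compliance officers 3 ≥ 2 → met
2. client complaints pending 0 ≤ 0 → met
3. code-of-ethics attestation 212 days ago vs limit 270 → met
4. privacy notice present → met
5. written supervisory procedures present → met
6. compliance program review 639 days ago vs limit 730 → met
7. Form ADV amendment 485 days ago vs limit 540 → met
8. custody surprise examination 42 days ago vs limit 45 → met
9. condition 'has custody of client assets' does not hold → requirement n/a → met
10. registered adviser representatives 11 ≥ 6 → met
11. cybersecurity assessment 106 days ago vs limit 90 → not met
12. best-execution review 53 days ago vs limit 60 → met
Not met: 1 of 12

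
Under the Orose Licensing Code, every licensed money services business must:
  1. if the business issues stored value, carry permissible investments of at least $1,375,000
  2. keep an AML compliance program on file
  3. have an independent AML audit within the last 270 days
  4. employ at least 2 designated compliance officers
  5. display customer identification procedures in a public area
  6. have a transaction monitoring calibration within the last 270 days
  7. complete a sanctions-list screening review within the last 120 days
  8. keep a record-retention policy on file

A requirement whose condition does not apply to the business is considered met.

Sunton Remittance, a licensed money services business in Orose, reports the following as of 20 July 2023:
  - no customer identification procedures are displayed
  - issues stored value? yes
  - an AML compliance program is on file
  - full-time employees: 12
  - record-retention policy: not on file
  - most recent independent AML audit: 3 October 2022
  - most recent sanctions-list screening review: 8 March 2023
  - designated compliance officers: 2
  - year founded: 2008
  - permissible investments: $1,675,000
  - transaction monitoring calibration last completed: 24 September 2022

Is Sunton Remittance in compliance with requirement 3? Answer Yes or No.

No

3. independent AML audit 290 days ago vs limit 270 → not met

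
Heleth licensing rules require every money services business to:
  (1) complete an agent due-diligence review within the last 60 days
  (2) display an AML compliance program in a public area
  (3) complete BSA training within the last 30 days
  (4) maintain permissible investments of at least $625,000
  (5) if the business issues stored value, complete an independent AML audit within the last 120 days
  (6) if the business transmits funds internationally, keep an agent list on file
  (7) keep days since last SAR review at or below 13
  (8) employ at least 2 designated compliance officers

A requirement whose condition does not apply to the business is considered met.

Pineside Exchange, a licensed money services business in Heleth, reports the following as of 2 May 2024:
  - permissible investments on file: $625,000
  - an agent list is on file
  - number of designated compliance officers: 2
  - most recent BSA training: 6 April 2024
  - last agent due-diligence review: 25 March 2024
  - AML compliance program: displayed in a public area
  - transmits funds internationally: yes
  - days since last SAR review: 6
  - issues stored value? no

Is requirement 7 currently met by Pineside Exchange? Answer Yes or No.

7. days since last SAR review 6 ≤ 13 → met

Yes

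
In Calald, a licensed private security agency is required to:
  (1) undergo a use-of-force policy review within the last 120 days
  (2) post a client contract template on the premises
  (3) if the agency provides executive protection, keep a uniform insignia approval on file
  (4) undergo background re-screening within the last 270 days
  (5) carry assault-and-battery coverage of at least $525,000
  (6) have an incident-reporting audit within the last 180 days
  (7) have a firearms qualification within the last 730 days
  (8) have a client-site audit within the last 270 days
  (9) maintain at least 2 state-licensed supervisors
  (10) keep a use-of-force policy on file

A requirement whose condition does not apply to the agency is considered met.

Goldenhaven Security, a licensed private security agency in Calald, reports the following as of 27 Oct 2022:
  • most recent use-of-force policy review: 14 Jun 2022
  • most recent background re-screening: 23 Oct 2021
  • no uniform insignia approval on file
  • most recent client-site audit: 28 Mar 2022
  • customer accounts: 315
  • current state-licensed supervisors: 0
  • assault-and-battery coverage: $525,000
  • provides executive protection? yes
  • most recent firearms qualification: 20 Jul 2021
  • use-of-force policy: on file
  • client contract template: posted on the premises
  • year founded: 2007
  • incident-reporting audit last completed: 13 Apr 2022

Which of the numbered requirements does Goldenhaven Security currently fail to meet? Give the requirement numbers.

1. use-of-force policy review 135 days ago vs limit 120 → not met
2. client contract template present → met
3. condition 'provides executive protection' holds; uniform insignia approval absent → not met
4. background re-screening 369 days ago vs limit 270 → not met
5. assault-and-battery coverage $525,000 ≥ $525,000 → met
6. incident-reporting audit 197 days ago vs limit 180 → not met
7. firearms qualification 464 days ago vs limit 730 → met
8. client-site audit 213 days ago vs limit 270 → met
9. state-licensed supervisors 0 < 2 → not met
10. use-of-force policy present → met
Not met: 1, 3, 4, 6, 9

1, 3, 4, 6, 9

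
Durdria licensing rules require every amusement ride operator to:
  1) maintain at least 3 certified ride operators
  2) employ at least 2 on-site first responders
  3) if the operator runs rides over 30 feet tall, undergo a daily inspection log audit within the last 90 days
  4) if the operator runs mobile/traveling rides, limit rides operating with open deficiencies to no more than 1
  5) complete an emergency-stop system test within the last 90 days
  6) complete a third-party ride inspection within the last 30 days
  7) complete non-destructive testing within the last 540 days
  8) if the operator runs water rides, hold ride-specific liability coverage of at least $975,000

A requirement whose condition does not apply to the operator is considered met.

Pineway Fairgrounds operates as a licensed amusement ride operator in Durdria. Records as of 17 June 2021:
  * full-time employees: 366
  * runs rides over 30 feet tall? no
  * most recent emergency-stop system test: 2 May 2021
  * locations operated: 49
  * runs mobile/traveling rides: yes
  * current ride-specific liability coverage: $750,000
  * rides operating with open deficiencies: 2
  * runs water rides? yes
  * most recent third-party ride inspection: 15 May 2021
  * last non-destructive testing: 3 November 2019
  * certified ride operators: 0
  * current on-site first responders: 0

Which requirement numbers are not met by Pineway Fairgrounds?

1. certified ride operators 0 < 3 → not met
2. on-site first responders 0 < 2 → not met
3. condition 'runs rides over 30 feet tall' does not hold → requirement n/a → met
4. condition 'runs mobile/traveling rides' holds; rides operating with open deficiencies 2 > 1 → not met
5. emergency-stop system test 46 days ago vs limit 90 → met
6. third-party ride inspection 33 days ago vs limit 30 → not met
7. non-destructive testing 592 days ago vs limit 540 → not met
8. condition 'runs water rides' holds; ride-specific liability coverage $750,000 < $975,000 → not met
Not met: 1, 2, 4, 6, 7, 8

1, 2, 4, 6, 7, 8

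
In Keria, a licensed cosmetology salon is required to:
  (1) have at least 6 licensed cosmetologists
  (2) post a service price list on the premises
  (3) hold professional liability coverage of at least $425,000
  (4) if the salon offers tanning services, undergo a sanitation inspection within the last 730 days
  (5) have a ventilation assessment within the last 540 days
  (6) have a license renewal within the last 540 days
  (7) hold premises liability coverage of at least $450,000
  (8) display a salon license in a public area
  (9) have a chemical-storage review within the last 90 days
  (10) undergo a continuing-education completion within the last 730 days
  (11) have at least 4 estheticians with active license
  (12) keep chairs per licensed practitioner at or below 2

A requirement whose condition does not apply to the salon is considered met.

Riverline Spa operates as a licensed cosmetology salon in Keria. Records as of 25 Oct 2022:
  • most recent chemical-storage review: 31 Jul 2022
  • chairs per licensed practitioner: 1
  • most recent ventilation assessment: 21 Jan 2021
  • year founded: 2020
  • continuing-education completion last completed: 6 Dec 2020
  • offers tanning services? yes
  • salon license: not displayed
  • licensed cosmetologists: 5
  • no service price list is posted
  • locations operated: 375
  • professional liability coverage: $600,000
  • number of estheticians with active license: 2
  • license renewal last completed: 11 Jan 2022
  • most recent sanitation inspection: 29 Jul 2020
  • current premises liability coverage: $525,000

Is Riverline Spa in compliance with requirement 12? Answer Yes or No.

Yes

12. chairs per licensed practitioner 1 ≤ 2 → met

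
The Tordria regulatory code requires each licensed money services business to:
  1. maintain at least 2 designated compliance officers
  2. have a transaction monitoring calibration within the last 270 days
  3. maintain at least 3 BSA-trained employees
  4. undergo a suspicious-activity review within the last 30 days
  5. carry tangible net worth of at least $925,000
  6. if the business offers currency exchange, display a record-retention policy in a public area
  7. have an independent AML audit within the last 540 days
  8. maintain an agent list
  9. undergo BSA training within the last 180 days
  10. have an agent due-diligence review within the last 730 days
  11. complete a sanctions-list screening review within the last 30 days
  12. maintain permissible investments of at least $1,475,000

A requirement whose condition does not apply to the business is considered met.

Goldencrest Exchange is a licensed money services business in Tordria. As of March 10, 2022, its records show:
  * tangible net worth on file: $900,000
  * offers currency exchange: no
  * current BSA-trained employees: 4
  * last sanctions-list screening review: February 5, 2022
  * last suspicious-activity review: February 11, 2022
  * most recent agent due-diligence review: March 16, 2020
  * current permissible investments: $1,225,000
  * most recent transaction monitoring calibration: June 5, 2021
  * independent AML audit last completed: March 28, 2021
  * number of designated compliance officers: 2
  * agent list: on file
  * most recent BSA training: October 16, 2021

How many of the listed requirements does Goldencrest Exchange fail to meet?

4

1. designated compliance officers 2 ≥ 2 → met
2. transaction monitoring calibration 278 days ago vs limit 270 → not met
3. BSA-trained employees 4 ≥ 3 → met
4. suspicious-activity review 27 days ago vs limit 30 → met
5. tangible net worth $900,000 < $925,000 → not met
6. condition 'offers currency exchange' does not hold → requirement n/a → met
7. independent AML audit 347 days ago vs limit 540 → met
8. agent list present → met
9. BSA training 145 days ago vs limit 180 → met
10. agent due-diligence review 724 days ago vs limit 730 → met
11. sanctions-list screening review 33 days ago vs limit 30 → not met
12. permissible investments $1,225,000 < $1,475,000 → not met
Not met: 4 of 12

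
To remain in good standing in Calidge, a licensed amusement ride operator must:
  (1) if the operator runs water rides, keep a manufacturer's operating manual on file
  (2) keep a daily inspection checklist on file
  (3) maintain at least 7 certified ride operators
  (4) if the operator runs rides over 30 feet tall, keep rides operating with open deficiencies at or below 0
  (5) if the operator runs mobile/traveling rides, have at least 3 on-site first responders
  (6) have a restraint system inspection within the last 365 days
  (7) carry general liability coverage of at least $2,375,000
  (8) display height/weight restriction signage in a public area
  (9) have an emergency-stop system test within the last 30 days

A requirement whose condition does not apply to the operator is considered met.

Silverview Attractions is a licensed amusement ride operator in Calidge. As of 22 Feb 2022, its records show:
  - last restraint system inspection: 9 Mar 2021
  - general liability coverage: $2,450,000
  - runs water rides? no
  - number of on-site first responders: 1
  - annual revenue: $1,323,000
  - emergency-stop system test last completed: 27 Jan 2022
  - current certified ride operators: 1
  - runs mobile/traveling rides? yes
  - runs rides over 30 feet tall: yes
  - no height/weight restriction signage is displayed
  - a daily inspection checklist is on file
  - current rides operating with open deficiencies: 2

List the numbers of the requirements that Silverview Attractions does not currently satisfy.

3, 4, 5, 8

1. condition 'runs water rides' does not hold → requirement n/a → met
2. daily inspection checklist present → met
3. certified ride operators 1 < 7 → not met
4. condition 'runs rides over 30 feet tall' holds; rides operating with open deficiencies 2 > 0 → not met
5. condition 'runs mobile/traveling rides' holds; on-site first responders 1 < 3 → not met
6. restraint system inspection 350 days ago vs limit 365 → met
7. general liability coverage $2,450,000 ≥ $2,375,000 → met
8. height/weight restriction signage absent → not met
9. emergency-stop system test 26 days ago vs limit 30 → met
Not met: 3, 4, 5, 8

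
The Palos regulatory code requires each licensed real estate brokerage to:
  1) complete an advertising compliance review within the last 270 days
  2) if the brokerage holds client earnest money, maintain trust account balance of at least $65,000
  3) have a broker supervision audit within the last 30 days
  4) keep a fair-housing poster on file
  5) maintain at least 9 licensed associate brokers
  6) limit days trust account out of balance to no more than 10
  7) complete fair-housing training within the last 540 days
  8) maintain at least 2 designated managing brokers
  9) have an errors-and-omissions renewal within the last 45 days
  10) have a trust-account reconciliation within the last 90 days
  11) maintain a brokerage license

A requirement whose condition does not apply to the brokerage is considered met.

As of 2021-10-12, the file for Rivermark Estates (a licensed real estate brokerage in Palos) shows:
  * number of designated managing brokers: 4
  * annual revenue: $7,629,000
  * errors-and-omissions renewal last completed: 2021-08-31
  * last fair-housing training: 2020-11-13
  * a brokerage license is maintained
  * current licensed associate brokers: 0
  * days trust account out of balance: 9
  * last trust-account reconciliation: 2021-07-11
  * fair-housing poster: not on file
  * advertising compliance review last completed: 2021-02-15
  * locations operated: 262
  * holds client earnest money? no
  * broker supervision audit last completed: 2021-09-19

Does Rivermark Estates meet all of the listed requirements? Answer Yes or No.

No

1. advertising compliance review 239 days ago vs limit 270 → met
2. condition 'holds client earnest money' does not hold → requirement n/a → met
3. broker supervision audit 23 days ago vs limit 30 → met
4. fair-housing poster absent → not met
5. licensed associate brokers 0 < 9 → not met
6. days trust account out of balance 9 ≤ 10 → met
7. fair-housing training 333 days ago vs limit 540 → met
8. designated managing brokers 4 ≥ 2 → met
9. errors-and-omissions renewal 42 days ago vs limit 45 → met
10. trust-account reconciliation 93 days ago vs limit 90 → not met
11. brokerage license present → met
Not met: 4, 5, 10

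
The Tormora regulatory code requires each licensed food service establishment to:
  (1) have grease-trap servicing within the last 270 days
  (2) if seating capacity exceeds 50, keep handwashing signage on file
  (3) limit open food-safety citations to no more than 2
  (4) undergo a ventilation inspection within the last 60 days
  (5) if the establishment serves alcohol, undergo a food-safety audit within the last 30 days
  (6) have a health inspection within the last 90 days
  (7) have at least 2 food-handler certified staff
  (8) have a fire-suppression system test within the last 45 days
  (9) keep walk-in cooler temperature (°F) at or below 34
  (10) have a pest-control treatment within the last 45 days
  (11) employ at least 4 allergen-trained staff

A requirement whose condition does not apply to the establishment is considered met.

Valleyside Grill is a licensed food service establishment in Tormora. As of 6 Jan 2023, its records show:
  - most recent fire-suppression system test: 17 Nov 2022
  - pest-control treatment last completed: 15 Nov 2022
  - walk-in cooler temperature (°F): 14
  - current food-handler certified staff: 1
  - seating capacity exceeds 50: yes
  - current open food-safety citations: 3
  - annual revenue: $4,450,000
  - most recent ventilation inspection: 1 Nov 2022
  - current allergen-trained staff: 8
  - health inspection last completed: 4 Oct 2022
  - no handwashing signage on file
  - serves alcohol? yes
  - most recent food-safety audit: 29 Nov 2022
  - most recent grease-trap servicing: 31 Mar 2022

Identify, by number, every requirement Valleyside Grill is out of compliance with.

1, 2, 3, 4, 5, 6, 7, 8, 10

1. grease-trap servicing 281 days ago vs limit 270 → not met
2. condition 'seating capacity exceeds 50' holds; handwashing signage absent → not met
3. open food-safety citations 3 > 2 → not met
4. ventilation inspection 66 days ago vs limit 60 → not met
5. condition 'serves alcohol' holds; food-safety audit 38 days ago vs limit 30 → not met
6. health inspection 94 days ago vs limit 90 → not met
7. food-handler certified staff 1 < 2 → not met
8. fire-suppression system test 50 days ago vs limit 45 → not met
9. walk-in cooler temperature (°F) 14 ≤ 34 → met
10. pest-control treatment 52 days ago vs limit 45 → not met
11. allergen-trained staff 8 ≥ 4 → met
Not met: 1, 2, 3, 4, 5, 6, 7, 8, 10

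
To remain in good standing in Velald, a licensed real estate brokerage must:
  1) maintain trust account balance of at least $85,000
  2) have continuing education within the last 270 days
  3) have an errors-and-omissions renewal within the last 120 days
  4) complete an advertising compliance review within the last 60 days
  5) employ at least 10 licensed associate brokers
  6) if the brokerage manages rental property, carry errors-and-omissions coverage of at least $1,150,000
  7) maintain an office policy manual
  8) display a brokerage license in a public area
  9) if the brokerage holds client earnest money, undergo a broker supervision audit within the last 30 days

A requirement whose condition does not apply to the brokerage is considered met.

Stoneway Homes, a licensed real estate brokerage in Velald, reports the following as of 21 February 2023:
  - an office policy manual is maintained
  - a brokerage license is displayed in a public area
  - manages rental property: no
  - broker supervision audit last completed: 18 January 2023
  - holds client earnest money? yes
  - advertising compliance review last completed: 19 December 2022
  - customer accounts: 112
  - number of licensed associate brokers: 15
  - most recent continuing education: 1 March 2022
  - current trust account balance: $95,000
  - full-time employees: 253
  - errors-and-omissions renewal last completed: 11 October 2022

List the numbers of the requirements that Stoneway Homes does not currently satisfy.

2, 3, 4, 9

1. trust account balance $95,000 ≥ $85,000 → met
2. continuing education 357 days ago vs limit 270 → not met
3. errors-and-omissions renewal 133 days ago vs limit 120 → not met
4. advertising compliance review 64 days ago vs limit 60 → not met
5. licensed associate brokers 15 ≥ 10 → met
6. condition 'manages rental property' does not hold → requirement n/a → met
7. office policy manual present → met
8. brokerage license present → met
9. condition 'holds client earnest money' holds; broker supervision audit 34 days ago vs limit 30 → not met
Not met: 2, 3, 4, 9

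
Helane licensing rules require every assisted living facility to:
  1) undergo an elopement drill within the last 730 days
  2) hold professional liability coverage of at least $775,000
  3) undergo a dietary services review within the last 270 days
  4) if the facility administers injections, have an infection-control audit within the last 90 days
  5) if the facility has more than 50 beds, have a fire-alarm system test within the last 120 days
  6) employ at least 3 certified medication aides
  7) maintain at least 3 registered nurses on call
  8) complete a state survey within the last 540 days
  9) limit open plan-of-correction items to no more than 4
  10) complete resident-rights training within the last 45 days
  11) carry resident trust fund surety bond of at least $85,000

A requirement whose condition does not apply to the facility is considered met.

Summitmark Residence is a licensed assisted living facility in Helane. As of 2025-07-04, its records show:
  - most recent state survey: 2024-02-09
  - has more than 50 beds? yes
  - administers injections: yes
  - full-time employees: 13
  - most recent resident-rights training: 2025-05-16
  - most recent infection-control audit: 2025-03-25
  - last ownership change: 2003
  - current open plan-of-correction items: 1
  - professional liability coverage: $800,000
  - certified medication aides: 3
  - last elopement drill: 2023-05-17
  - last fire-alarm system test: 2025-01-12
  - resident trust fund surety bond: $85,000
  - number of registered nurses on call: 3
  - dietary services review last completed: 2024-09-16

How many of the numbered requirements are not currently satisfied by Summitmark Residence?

1. elopement drill 779 days ago vs limit 730 → not met
2. professional liability coverage $800,000 ≥ $775,000 → met
3. dietary services review 291 days ago vs limit 270 → not met
4. condition 'administers injections' holds; infection-control audit 101 days ago vs limit 90 → not met
5. condition 'has more than 50 beds' holds; fire-alarm system test 173 days ago vs limit 120 → not met
6. certified medication aides 3 ≥ 3 → met
7. registered nurses on call 3 ≥ 3 → met
8. state survey 511 days ago vs limit 540 → met
9. open plan-of-correction items 1 ≤ 4 → met
10. resident-rights training 49 days ago vs limit 45 → not met
11. resident trust fund surety bond $85,000 ≥ $85,000 → met
Not met: 5 of 11

5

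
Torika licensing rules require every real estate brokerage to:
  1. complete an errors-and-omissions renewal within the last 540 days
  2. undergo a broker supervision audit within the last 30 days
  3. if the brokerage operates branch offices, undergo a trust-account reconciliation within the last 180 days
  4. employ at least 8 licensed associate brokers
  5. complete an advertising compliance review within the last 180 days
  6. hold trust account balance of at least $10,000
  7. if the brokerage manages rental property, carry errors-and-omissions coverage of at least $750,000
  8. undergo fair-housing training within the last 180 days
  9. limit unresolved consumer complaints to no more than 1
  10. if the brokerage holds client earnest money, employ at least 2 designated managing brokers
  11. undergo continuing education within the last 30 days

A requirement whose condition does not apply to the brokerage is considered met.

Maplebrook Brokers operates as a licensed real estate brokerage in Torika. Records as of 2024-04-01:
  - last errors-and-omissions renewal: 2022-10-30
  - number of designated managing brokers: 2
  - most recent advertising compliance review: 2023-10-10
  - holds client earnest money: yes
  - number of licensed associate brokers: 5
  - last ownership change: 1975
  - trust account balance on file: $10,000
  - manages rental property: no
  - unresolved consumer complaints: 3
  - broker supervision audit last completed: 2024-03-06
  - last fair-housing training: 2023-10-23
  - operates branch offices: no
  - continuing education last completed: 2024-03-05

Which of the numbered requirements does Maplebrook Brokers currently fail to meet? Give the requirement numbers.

1. errors-and-omissions renewal 519 days ago vs limit 540 → met
2. broker supervision audit 26 days ago vs limit 30 → met
3. condition 'operates branch offices' does not hold → requirement n/a → met
4. licensed associate brokers 5 < 8 → not met
5. advertising compliance review 174 days ago vs limit 180 → met
6. trust account balance $10,000 ≥ $10,000 → met
7. condition 'manages rental property' does not hold → requirement n/a → met
8. fair-housing training 161 days ago vs limit 180 → met
9. unresolved consumer complaints 3 > 1 → not met
10. condition 'holds client earnest money' holds; designated managing brokers 2 ≥ 2 → met
11. continuing education 27 days ago vs limit 30 → met
Not met: 4, 9

4, 9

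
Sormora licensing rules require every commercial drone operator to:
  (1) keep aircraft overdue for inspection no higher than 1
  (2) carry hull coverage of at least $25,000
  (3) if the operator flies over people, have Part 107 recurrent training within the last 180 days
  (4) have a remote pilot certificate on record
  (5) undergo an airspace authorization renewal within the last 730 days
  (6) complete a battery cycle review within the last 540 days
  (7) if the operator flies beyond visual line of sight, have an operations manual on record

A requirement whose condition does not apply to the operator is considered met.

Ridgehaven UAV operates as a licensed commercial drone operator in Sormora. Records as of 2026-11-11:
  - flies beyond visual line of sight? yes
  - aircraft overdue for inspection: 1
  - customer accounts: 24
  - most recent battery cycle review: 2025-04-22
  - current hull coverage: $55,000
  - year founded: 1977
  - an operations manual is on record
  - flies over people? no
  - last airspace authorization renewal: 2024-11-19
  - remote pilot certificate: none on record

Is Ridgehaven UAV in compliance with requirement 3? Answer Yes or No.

3. condition 'flies over people' does not hold → requirement n/a → met

Yes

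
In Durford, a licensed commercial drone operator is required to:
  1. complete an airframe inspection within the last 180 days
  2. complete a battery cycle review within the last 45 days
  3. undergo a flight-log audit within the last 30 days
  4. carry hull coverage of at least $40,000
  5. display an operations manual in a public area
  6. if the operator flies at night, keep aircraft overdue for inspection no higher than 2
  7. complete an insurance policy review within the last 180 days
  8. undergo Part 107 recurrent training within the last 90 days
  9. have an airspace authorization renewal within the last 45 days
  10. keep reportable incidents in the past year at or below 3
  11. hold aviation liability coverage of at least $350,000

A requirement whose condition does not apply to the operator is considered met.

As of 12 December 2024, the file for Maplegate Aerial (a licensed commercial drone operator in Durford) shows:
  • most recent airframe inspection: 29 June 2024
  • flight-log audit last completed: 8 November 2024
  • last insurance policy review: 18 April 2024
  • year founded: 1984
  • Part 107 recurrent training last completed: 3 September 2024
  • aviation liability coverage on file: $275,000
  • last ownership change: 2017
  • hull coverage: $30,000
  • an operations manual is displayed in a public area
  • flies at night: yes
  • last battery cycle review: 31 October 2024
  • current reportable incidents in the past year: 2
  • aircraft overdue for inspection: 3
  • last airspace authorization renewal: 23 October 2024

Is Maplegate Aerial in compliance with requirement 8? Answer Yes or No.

8. Part 107 recurrent training 100 days ago vs limit 90 → not met

No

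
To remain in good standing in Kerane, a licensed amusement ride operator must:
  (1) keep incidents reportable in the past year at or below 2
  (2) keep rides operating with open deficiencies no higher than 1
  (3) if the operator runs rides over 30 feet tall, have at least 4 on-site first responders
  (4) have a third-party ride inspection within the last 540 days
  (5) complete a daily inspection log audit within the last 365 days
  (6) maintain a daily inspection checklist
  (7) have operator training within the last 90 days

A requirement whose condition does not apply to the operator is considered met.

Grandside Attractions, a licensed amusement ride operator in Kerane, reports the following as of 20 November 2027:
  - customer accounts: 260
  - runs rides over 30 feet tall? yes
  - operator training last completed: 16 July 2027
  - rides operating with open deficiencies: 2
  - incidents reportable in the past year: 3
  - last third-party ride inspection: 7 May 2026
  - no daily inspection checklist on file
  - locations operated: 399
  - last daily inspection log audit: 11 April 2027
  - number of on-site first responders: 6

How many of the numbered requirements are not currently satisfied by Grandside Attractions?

5

1. incidents reportable in the past year 3 > 2 → not met
2. rides operating with open deficiencies 2 > 1 → not met
3. condition 'runs rides over 30 feet tall' holds; on-site first responders 6 ≥ 4 → met
4. third-party ride inspection 562 days ago vs limit 540 → not met
5. daily inspection log audit 223 days ago vs limit 365 → met
6. daily inspection checklist absent → not met
7. operator training 127 days ago vs limit 90 → not met
Not met: 5 of 7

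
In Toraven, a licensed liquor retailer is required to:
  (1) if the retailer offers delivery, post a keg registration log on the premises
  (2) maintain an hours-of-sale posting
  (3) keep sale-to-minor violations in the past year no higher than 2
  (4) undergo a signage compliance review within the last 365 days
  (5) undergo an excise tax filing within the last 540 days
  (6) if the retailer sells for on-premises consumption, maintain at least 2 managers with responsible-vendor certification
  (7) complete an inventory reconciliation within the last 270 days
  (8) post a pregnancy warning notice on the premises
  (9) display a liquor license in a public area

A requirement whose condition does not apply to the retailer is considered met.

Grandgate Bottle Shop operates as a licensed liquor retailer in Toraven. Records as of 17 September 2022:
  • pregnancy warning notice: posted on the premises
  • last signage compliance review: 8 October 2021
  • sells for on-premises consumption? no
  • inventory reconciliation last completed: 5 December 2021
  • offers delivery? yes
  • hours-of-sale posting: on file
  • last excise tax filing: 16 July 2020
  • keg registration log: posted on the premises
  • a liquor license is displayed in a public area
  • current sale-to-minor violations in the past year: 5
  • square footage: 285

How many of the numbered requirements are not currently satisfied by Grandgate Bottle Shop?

3

1. condition 'offers delivery' holds; keg registration log present → met
2. hours-of-sale posting present → met
3. sale-to-minor violations in the past year 5 > 2 → not met
4. signage compliance review 344 days ago vs limit 365 → met
5. excise tax filing 793 days ago vs limit 540 → not met
6. condition 'sells for on-premises consumption' does not hold → requirement n/a → met
7. inventory reconciliation 286 days ago vs limit 270 → not met
8. pregnancy warning notice present → met
9. liquor license present → met
Not met: 3 of 9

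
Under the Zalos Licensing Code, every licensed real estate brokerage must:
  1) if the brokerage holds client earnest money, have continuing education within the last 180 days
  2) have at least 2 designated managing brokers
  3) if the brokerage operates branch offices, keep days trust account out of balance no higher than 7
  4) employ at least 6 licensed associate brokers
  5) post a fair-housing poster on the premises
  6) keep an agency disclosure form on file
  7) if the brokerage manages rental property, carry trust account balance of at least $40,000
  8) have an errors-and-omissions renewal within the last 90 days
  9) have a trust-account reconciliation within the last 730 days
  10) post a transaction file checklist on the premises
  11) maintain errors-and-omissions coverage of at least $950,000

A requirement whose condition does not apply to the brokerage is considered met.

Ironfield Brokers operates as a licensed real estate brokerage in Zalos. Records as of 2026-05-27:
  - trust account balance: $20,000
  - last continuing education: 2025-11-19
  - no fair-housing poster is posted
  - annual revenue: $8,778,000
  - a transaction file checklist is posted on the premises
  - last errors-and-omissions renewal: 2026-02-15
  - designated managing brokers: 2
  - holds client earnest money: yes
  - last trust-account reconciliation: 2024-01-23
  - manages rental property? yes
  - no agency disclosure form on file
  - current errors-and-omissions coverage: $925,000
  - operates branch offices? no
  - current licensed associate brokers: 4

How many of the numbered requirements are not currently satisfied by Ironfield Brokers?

1. condition 'holds client earnest money' holds; continuing education 189 days ago vs limit 180 → not met
2. designated managing brokers 2 ≥ 2 → met
3. condition 'operates branch offices' does not hold → requirement n/a → met
4. licensed associate brokers 4 < 6 → not met
5. fair-housing poster absent → not met
6. agency disclosure form absent → not met
7. condition 'manages rental property' holds; trust account balance $20,000 < $40,000 → not met
8. errors-and-omissions renewal 101 days ago vs limit 90 → not met
9. trust-account reconciliation 855 days ago vs limit 730 → not met
10. transaction file checklist present → met
11. errors-and-omissions coverage $925,000 < $950,000 → not met
Not met: 8 of 11

8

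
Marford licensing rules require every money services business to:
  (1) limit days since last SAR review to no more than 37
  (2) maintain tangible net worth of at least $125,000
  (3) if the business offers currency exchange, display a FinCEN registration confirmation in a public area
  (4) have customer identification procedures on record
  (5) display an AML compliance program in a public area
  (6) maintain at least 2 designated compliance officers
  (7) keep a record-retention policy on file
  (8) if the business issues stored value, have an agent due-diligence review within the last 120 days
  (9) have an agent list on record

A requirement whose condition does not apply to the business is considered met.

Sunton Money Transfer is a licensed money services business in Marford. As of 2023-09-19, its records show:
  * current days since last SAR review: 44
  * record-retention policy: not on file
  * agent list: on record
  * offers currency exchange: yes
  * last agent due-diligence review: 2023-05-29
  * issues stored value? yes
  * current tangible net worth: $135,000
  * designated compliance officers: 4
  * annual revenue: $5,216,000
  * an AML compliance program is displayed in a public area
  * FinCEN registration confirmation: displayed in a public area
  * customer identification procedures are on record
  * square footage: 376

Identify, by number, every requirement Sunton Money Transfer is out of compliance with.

1, 7

1. days since last SAR review 44 > 37 → not met
2. tangible net worth $135,000 ≥ $125,000 → met
3. condition 'offers currency exchange' holds; FinCEN registration confirmation present → met
4. customer identification procedures present → met
5. AML compliance program present → met
6. designated compliance officers 4 ≥ 2 → met
7. record-retention policy absent → not met
8. condition 'issues stored value' holds; agent due-diligence review 113 days ago vs limit 120 → met
9. agent list present → met
Not met: 1, 7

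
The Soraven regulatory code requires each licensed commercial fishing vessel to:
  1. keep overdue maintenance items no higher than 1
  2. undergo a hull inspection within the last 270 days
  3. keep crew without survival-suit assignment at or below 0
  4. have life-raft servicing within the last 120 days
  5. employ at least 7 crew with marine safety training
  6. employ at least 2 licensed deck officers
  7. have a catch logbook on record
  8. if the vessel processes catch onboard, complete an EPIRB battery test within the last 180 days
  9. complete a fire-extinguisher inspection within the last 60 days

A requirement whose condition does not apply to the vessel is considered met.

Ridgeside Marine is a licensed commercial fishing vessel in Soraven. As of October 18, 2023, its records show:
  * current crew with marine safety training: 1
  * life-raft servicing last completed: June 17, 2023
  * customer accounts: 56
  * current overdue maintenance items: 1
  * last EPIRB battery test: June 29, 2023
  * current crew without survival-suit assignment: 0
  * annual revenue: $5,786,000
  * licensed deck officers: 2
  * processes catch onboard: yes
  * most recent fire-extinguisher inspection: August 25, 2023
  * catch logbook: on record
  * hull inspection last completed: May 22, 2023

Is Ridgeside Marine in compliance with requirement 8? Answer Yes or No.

Yes

8. condition 'processes catch onboard' holds; EPIRB battery test 111 days ago vs limit 180 → met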